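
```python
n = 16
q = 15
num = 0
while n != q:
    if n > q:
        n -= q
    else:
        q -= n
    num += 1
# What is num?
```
Trace:
  n=16
  n=16, q=15
  n=16, q=15, num=0
  n=1, q=15, num=1
  n=1, q=14, num=2
  n=1, q=13, num=3
  n=1, q=12, num=4
  n=1, q=11, num=5
  n=1, q=10, num=6
  n=1, q=9, num=7
  n=1, q=8, num=8
  n=1, q=7, num=9
  n=1, q=6, num=10
  n=1, q=5, num=11
  n=1, q=4, num=12
  n=1, q=3, num=13
  n=1, q=2, num=14
  n=1, q=1, num=15

Final answer: 15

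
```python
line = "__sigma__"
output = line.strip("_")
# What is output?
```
Trace:
  line='__sigma__'
  line='__sigma__', output='sigma'

Final answer: 'sigma'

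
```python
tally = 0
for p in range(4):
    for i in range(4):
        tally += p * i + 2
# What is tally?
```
Trace:
  tally=0
  tally=2, p=0, i=0
  tally=4, p=0, i=1
  tally=6, p=0, i=2
  tally=8, p=0, i=3
  tally=10, p=1, i=0
  tally=13, p=1, i=1
  tally=17, p=1, i=2
  tally=22, p=1, i=3
  tally=24, p=2, i=0
  tally=28, p=2, i=1
  tally=34, p=2, i=2
  tally=42, p=2, i=3
  tally=44, p=3, i=0
  tally=49, p=3, i=1
  tally=57, p=3, i=2
  tally=68, p=3, i=3

Final answer: 68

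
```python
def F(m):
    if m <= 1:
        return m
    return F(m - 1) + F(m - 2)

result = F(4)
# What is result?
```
Call trace (a repeated sub-call is expanded the first time; later identical calls just restate its return value):
F(m=4)
  F(m=3)
    F(m=2)
      F(m=1)
      -> return 1
      F(m=0)
      -> return 0
    -> return 1
    F(m=1)
    -> return 1
  -> return 2
  F(m=2) -> return 1  (same call as traced above)
-> return 3

Final answer: 3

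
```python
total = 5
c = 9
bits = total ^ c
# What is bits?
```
Trace:
  total=5
  total=5, c=9
  total=5, c=9, bits=12

Final answer: 12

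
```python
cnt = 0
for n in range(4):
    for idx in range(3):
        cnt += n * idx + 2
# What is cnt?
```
Trace:
  cnt=0
  cnt=2, n=0, idx=0
  cnt=4, n=0, idx=1
  cnt=6, n=0, idx=2
  cnt=8, n=1, idx=0
  cnt=11, n=1, idx=1
  cnt=15, n=1, idx=2
  cnt=17, n=2, idx=0
  cnt=21, n=2, idx=1
  cnt=27, n=2, idx=2
  cnt=29, n=3, idx=0
  cnt=34, n=3, idx=1
  cnt=42, n=3, idx=2

Final answer: 42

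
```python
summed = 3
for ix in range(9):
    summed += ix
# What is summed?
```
Trace:
  summed=3
  summed=3, ix=0
  summed=4, ix=1
  summed=6, ix=2
  summed=9, ix=3
  summed=13, ix=4
  summed=18, ix=5
  summed=24, ix=6
  summed=31, ix=7
  summed=39, ix=8

Final answer: 39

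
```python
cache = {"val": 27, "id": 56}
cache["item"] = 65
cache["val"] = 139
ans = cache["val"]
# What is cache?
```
Trace:
  cache={'val': 27, 'id': 56}
  cache={'val': 27, 'id': 56, 'item': 65}
  cache={'val': 139, 'id': 56, 'item': 65}
  cache={'val': 139, 'id': 56, 'item': 65}, ans=139

Final answer: {'val': 139, 'id': 56, 'item': 65}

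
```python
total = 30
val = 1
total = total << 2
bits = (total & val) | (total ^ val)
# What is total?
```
Trace:
  total=30
  total=30, val=1
  total=120, val=1
  total=120, val=1, bits=121

Final answer: 120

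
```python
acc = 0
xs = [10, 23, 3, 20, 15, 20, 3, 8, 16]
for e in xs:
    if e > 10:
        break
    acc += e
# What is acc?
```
Trace:
  acc=0
  acc=10, e=10
  acc=10, e=23

Final answer: 10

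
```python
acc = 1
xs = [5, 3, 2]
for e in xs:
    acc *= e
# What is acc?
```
Trace:
  acc=1
  acc=5, e=5
  acc=15, e=3
  acc=30, e=2

Final answer: 30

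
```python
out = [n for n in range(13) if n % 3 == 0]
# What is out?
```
Trace:
  n=0
  n=1
  n=2
  n=3
  n=4
  n=5
  n=6
  n=7
  n=8
  n=9
  n=10
  n=11
  n=12
  out=[0, 3, 6, 9, 12]

Final answer: [0, 3, 6, 9, 12]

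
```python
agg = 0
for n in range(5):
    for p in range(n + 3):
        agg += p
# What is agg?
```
Trace:
  agg=0
  agg=0, n=0, p=0
  agg=1, n=0, p=1
  agg=3, n=0, p=2
  agg=3, n=1, p=0
  agg=4, n=1, p=1
  agg=6, n=1, p=2
  agg=9, n=1, p=3
  agg=9, n=2, p=0
  agg=10, n=2, p=1
  agg=12, n=2, p=2
  agg=15, n=2, p=3
  agg=19, n=2, p=4
  agg=19, n=3, p=0
  agg=20, n=3, p=1
  agg=22, n=3, p=2
  agg=25, n=3, p=3
  agg=29, n=3, p=4
  agg=34, n=3, p=5
  agg=34, n=4, p=0
  agg=35, n=4, p=1
  agg=37, n=4, p=2
  agg=40, n=4, p=3
  agg=44, n=4, p=4
  agg=49, n=4, p=5
  agg=55, n=4, p=6

Final answer: 55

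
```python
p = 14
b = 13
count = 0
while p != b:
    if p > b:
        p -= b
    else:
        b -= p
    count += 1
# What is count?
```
Trace:
  p=14
  p=14, b=13
  p=14, b=13, count=0
  p=1, b=13, count=1
  p=1, b=12, count=2
  p=1, b=11, count=3
  p=1, b=10, count=4
  p=1, b=9, count=5
  p=1, b=8, count=6
  p=1, b=7, count=7
  p=1, b=6, count=8
  p=1, b=5, count=9
  p=1, b=4, count=10
  p=1, b=3, count=11
  p=1, b=2, count=12
  p=1, b=1, count=13

Final answer: 13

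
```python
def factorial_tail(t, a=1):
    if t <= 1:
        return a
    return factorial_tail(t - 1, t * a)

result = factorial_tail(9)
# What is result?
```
Call trace:
factorial_tail(t=9, a=1)
  factorial_tail(t=8, a=9)
    factorial_tail(t=7, a=72)
      factorial_tail(t=6, a=504)
        factorial_tail(t=5, a=3024)
          factorial_tail(t=4, a=15120)
            factorial_tail(t=3, a=60480)
              factorial_tail(t=2, a=181440)
                factorial_tail(t=1, a=362880)
                -> return 362880
              -> return 362880
            -> return 362880
          -> return 362880
        -> return 362880
      -> return 362880
    -> return 362880
  -> return 362880
-> return 362880

Final answer: 362880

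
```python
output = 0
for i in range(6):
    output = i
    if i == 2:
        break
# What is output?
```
Trace:
  output=0
  output=0, i=0
  output=1, i=1
  output=2, i=2

Final answer: 2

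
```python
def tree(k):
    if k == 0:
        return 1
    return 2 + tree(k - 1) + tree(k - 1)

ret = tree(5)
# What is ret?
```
Call trace (a repeated sub-call is expanded the first time; later identical calls just restate its return value):
tree(k=5)
  tree(k=4)
    tree(k=3)
      tree(k=2)
        tree(k=1)
          tree(k=0)
          -> return 1
          tree(k=0)
          -> return 1
        -> return 4
        tree(k=1) -> return 4  (same call as traced above)
      -> return 10
      tree(k=2) -> return 10  (same call as traced above)
    -> return 22
    tree(k=3) -> return 22  (same call as traced above)
  -> return 46
  tree(k=4) -> return 46  (same call as traced above)
-> return 94

Final answer: 94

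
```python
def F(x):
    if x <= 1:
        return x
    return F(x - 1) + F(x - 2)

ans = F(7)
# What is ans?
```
Call trace (a repeated sub-call is expanded the first time; later identical calls just restate its return value):
F(x=7)
  F(x=6)
    F(x=5)
      F(x=4)
        F(x=3)
          F(x=2)
            F(x=1)
            -> return 1
            F(x=0)
            -> return 0
          -> return 1
          F(x=1)
          -> return 1
        -> return 2
        F(x=2) -> return 1  (same call as traced above)
      -> return 3
      F(x=3) -> return 2  (same call as traced above)
    -> return 5
    F(x=4) -> return 3  (same call as traced above)
  -> return 8
  F(x=5) -> return 5  (same call as traced above)
-> return 13

Final answer: 13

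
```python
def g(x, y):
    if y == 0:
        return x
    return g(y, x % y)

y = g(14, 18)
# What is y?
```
Call trace:
g(x=14, y=18)
  g(x=18, y=14)
    g(x=14, y=4)
      g(x=4, y=2)
        g(x=2, y=0)
        -> return 2
      -> return 2
    -> return 2
  -> return 2
-> return 2

Final answer: 2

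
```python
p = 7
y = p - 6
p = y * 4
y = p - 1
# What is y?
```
Trace:
  p=7
  p=7, y=1
  p=4, y=1
  p=4, y=3

Final answer: 3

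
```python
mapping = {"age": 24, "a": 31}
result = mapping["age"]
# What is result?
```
Trace:
  mapping={'age': 24, 'a': 31}
  mapping={'age': 24, 'a': 31}, result=24

Final answer: 24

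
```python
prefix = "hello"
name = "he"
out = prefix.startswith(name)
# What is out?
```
Trace:
  prefix='hello'
  prefix='hello', name='he'
  prefix='hello', name='he', out=True

Final answer: True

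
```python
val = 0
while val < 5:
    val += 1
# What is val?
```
Trace:
  val=0
  val=1
  val=2
  val=3
  val=4
  val=5

Final answer: 5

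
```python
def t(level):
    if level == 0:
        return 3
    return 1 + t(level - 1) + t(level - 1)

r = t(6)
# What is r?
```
Call trace (a repeated sub-call is expanded the first time; later identical calls just restate its return value):
t(level=6)
  t(level=5)
    t(level=4)
      t(level=3)
        t(level=2)
          t(level=1)
            t(level=0)
            -> return 3
            t(level=0)
            -> return 3
          -> return 7
          t(level=1) -> return 7  (same call as traced above)
        -> return 15
        t(level=2) -> return 15  (same call as traced above)
      -> return 31
      t(level=3) -> return 31  (same call as traced above)
    -> return 63
    t(level=4) -> return 63  (same call as traced above)
  -> return 127
  t(level=5) -> return 127  (same call as traced above)
-> return 255

Final answer: 255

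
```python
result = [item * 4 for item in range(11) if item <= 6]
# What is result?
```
Trace:
  item=0
  item=1
  item=2
  item=3
  item=4
  item=5
  item=6
  item=7
  item=8
  item=9
  item=10
  result=[0, 4, 8, 12, 16, 20, 24]

Final answer: [0, 4, 8, 12, 16, 20, 24]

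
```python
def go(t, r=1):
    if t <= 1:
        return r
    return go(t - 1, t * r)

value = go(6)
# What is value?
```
Call trace:
go(t=6, r=1)
  go(t=5, r=6)
    go(t=4, r=30)
      go(t=3, r=120)
        go(t=2, r=360)
          go(t=1, r=720)
          -> return 720
        -> return 720
      -> return 720
    -> return 720
  -> return 720
-> return 720

Final answer: 720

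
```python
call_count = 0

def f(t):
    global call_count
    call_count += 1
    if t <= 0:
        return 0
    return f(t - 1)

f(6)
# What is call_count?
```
Call trace:
f(t=6)
  f(t=5)
    f(t=4)
      f(t=3)
        f(t=2)
          f(t=1)
            f(t=0)
            -> return 0
          -> return 0
        -> return 0
      -> return 0
    -> return 0
  -> return 0
-> return 0

call_count is incremented once per call. f is entered once for each t = 6, 5, 4, 3, 2, 1, 0 (the t <= 0 call returns without recursing), i.e. 6 + 1 calls.
call_count = 7

Final answer: 7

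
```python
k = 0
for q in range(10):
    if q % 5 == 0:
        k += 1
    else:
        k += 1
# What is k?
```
Trace:
  k=0
  k=1, q=0
  k=2, q=1
  k=3, q=2
  k=4, q=3
  k=5, q=4
  k=6, q=5
  k=7, q=6
  k=8, q=7
  k=9, q=8
  k=10, q=9

Final answer: 10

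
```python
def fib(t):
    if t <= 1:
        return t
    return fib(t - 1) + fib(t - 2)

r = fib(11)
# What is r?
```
Call trace (a repeated sub-call is expanded the first time; later identical calls just restate its return value):
fib(t=11)
  fib(t=10)
    fib(t=9)
      fib(t=8)
        fib(t=7)
          fib(t=6)
            fib(t=5)
              fib(t=4)
                fib(t=3)
                  fib(t=2)
                    fib(t=1)
                    -> return 1
                    fib(t=0)
                    -> return 0
                  -> return 1
                  fib(t=1)
                  -> return 1
                -> return 2
                fib(t=2) -> return 1  (same call as traced above)
              -> return 3
              fib(t=3) -> return 2  (same call as traced above)
            -> return 5
            fib(t=4) -> return 3  (same call as traced above)
          -> return 8
          fib(t=5) -> return 5  (same call as traced above)
        -> return 13
        fib(t=6) -> return 8  (same call as traced above)
      -> return 21
      fib(t=7) -> return 13  (same call as traced above)
    -> return 34
    fib(t=8) -> return 21  (same call as traced above)
  -> return 55
  fib(t=9) -> return 34  (same call as traced above)
-> return 89

Final answer: 89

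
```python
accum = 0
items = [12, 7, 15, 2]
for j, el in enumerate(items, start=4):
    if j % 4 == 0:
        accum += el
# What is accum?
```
Trace:
  accum=0
  accum=12, j=4, el=12
  accum=12, j=5, el=7
  accum=12, j=6, el=15
  accum=12, j=7, el=2

Final answer: 12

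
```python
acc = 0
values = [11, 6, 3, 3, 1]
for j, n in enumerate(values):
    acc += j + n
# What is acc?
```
Trace:
  acc=0
  acc=11, j=0, n=11
  acc=18, j=1, n=6
  acc=23, j=2, n=3
  acc=29, j=3, n=3
  acc=34, j=4, n=1

Final answer: 34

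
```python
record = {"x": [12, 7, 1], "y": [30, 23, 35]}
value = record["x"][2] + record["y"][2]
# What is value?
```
Trace:
  record={'x': [12, 7, 1], 'y': [30, 23, 35]}
  record={'x': [12, 7, 1], 'y': [30, 23, 35]}, value=36

Final answer: 36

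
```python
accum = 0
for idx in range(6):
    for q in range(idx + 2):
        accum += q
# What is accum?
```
Trace:
  accum=0
  accum=0, idx=0, q=0
  accum=1, idx=0, q=1
  accum=1, idx=1, q=0
  accum=2, idx=1, q=1
  accum=4, idx=1, q=2
  accum=4, idx=2, q=0
  accum=5, idx=2, q=1
  accum=7, idx=2, q=2
  accum=10, idx=2, q=3
  accum=10, idx=3, q=0
  accum=11, idx=3, q=1
  accum=13, idx=3, q=2
  accum=16, idx=3, q=3
  accum=20, idx=3, q=4
  accum=20, idx=4, q=0
  accum=21, idx=4, q=1
  accum=23, idx=4, q=2
  accum=26, idx=4, q=3
  accum=30, idx=4, q=4
  accum=35, idx=4, q=5
  accum=35, idx=5, q=0
  accum=36, idx=5, q=1
  accum=38, idx=5, q=2
  accum=41, idx=5, q=3
  accum=45, idx=5, q=4
  accum=50, idx=5, q=5
  accum=56, idx=5, q=6

Final answer: 56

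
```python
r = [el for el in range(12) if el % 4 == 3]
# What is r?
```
Trace:
  el=0
  el=1
  el=2
  el=3
  el=4
  el=5
  el=6
  el=7
  el=8
  el=9
  el=10
  el=11
  r=[3, 7, 11]

Final answer: [3, 7, 11]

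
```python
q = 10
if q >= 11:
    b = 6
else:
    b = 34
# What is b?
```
Trace:
  q=10
  q=10, b=34

Final answer: 34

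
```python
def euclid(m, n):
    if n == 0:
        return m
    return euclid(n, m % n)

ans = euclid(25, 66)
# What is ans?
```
Call trace:
euclid(m=25, n=66)
  euclid(m=66, n=25)
    euclid(m=25, n=16)
      euclid(m=16, n=9)
        euclid(m=9, n=7)
          euclid(m=7, n=2)
            euclid(m=2, n=1)
              euclid(m=1, n=0)
              -> return 1
            -> return 1
          -> return 1
        -> return 1
      -> return 1
    -> return 1
  -> return 1
-> return 1

Final answer: 1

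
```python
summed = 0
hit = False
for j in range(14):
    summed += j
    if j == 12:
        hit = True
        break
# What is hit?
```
Trace:
  summed=0
  summed=0, hit=False
  summed=0, hit=False, j=0
  summed=1, hit=False, j=1
  summed=3, hit=False, j=2
  summed=6, hit=False, j=3
  summed=10, hit=False, j=4
  summed=15, hit=False, j=5
  summed=21, hit=False, j=6
  summed=28, hit=False, j=7
  summed=36, hit=False, j=8
  summed=45, hit=False, j=9
  summed=55, hit=False, j=10
  summed=66, hit=False, j=11
  summed=78, hit=True, j=12

Final answer: True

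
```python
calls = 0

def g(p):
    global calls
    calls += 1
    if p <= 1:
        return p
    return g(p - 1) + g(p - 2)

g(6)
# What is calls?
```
Call trace (a repeated sub-call is expanded the first time; later identical calls just restate its return value):
g(p=6)
  g(p=5)
    g(p=4)
      g(p=3)
        g(p=2)
          g(p=1)
          -> return 1
          g(p=0)
          -> return 0
        -> return 1
        g(p=1)
        -> return 1
      -> return 2
      g(p=2) -> return 1  (same call as traced above)
    -> return 3
    g(p=3) -> return 2  (same call as traced above)
  -> return 5
  g(p=4) -> return 3  (same call as traced above)
-> return 8

calls is incremented once per call, so count the calls in each subtree. Let C(p) = number of calls made by g(p).
C(0) = C(1) = 1 (base case, no recursion); C(p) = 1 + C(p - 1) + C(p - 2) otherwise.
C(2) = 1 + C(1) + C(0) = 1 + 1 + 1 = 3
C(3) = 1 + C(2) + C(1) = 1 + 3 + 1 = 5
C(4) = 1 + C(3) + C(2) = 1 + 5 + 3 = 9
C(5) = 1 + C(4) + C(3) = 1 + 9 + 5 = 15
C(6) = 1 + C(5) + C(4) = 1 + 15 + 9 = 25
calls = C(6) = 25

Final answer: 25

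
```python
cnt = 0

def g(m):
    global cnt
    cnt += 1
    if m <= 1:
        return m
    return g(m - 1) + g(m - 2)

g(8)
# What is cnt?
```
Call trace (a repeated sub-call is expanded the first time; later identical calls just restate its return value):
g(m=8)
  g(m=7)
    g(m=6)
      g(m=5)
        g(m=4)
          g(m=3)
            g(m=2)
              g(m=1)
              -> return 1
              g(m=0)
              -> return 0
            -> return 1
            g(m=1)
            -> return 1
          -> return 2
          g(m=2) -> return 1  (same call as traced above)
        -> return 3
        g(m=3) -> return 2  (same call as traced above)
      -> return 5
      g(m=4) -> return 3  (same call as traced above)
    -> return 8
    g(m=5) -> return 5  (same call as traced above)
  -> return 13
  g(m=6) -> return 8  (same call as traced above)
-> return 21

cnt is incremented once per call, so count the calls in each subtree. Let C(m) = number of calls made by g(m).
C(0) = C(1) = 1 (base case, no recursion); C(m) = 1 + C(m - 1) + C(m - 2) otherwise.
C(2) = 1 + C(1) + C(0) = 1 + 1 + 1 = 3
C(3) = 1 + C(2) + C(1) = 1 + 3 + 1 = 5
C(4) = 1 + C(3) + C(2) = 1 + 5 + 3 = 9
C(5) = 1 + C(4) + C(3) = 1 + 9 + 5 = 15
C(6) = 1 + C(5) + C(4) = 1 + 15 + 9 = 25
C(7) = 1 + C(6) + C(5) = 1 + 25 + 15 = 41
C(8) = 1 + C(7) + C(6) = 1 + 41 + 25 = 67
cnt = C(8) = 67

Final answer: 67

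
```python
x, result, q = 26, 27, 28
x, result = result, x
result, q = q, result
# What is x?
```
Trace:
  x=26, result=27, q=28
  x=27, result=26, q=28
  x=27, result=28, q=26

Final answer: 27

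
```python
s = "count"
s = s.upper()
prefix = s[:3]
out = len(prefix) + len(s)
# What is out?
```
Trace:
  s='count'
  s='COUNT'
  s='COUNT', prefix='COU'
  s='COUNT', prefix='COU', out=8

Final answer: 8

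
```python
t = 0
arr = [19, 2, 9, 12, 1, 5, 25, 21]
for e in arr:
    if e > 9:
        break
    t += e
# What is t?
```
Trace:
  t=0
  t=0, e=19

Final answer: 0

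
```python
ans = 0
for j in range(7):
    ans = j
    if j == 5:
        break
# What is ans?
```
Trace:
  ans=0
  ans=0, j=0
  ans=1, j=1
  ans=2, j=2
  ans=3, j=3
  ans=4, j=4
  ans=5, j=5

Final answer: 5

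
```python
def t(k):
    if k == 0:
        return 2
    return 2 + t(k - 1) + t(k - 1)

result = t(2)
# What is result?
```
Call trace (a repeated sub-call is expanded the first time; later identical calls just restate its return value):
t(k=2)
  t(k=1)
    t(k=0)
    -> return 2
    t(k=0)
    -> return 2
  -> return 6
  t(k=1) -> return 6  (same call as traced above)
-> return 14

Final answer: 14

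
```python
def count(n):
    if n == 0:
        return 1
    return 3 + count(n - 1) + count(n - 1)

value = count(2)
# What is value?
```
Call trace (a repeated sub-call is expanded the first time; later identical calls just restate its return value):
count(n=2)
  count(n=1)
    count(n=0)
    -> return 1
    count(n=0)
    -> return 1
  -> return 5
  count(n=1) -> return 5  (same call as traced above)
-> return 13

Final answer: 13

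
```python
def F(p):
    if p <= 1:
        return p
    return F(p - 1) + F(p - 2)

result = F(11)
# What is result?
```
Call trace (a repeated sub-call is expanded the first time; later identical calls just restate its return value):
F(p=11)
  F(p=10)
    F(p=9)
      F(p=8)
        F(p=7)
          F(p=6)
            F(p=5)
              F(p=4)
                F(p=3)
                  F(p=2)
                    F(p=1)
                    -> return 1
                    F(p=0)
                    -> return 0
                  -> return 1
                  F(p=1)
                  -> return 1
                -> return 2
                F(p=2) -> return 1  (same call as traced above)
              -> return 3
              F(p=3) -> return 2  (same call as traced above)
            -> return 5
            F(p=4) -> return 3  (same call as traced above)
          -> return 8
          F(p=5) -> return 5  (same call as traced above)
        -> return 13
        F(p=6) -> return 8  (same call as traced above)
      -> return 21
      F(p=7) -> return 13  (same call as traced above)
    -> return 34
    F(p=8) -> return 21  (same call as traced above)
  -> return 55
  F(p=9) -> return 34  (same call as traced above)
-> return 89

Final answer: 89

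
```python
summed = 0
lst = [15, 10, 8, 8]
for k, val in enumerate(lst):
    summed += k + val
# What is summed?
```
Trace:
  summed=0
  summed=15, k=0, val=15
  summed=26, k=1, val=10
  summed=36, k=2, val=8
  summed=47, k=3, val=8

Final answer: 47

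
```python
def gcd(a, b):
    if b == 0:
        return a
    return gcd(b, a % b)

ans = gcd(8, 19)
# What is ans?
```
Call trace:
gcd(a=8, b=19)
  gcd(a=19, b=8)
    gcd(a=8, b=3)
      gcd(a=3, b=2)
        gcd(a=2, b=1)
          gcd(a=1, b=0)
          -> return 1
        -> return 1
      -> return 1
    -> return 1
  -> return 1
-> return 1

Final answer: 1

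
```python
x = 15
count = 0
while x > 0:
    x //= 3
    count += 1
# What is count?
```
Trace:
  x=15
  x=15, count=0
  x=5, count=1
  x=1, count=2
  x=0, count=3

Final answer: 3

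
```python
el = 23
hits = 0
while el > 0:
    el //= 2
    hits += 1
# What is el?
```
Trace:
  el=23
  el=23, hits=0
  el=11, hits=1
  el=5, hits=2
  el=2, hits=3
  el=1, hits=4
  el=0, hits=5

Final answer: 0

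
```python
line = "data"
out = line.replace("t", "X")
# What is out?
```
Trace:
  line='data'
  line='data', out='daXa'

Final answer: 'daXa'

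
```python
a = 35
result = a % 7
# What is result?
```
Trace:
  a=35
  a=35, result=0

Final answer: 0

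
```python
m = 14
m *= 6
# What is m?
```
Trace:
  m=14
  m=84

Final answer: 84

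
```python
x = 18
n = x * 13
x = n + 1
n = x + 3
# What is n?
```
Trace:
  x=18
  x=18, n=234
  x=235, n=234
  x=235, n=238

Final answer: 238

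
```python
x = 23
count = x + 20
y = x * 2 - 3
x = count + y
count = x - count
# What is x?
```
Trace:
  x=23
  x=23, count=43
  x=23, count=43, y=43
  x=86, count=43, y=43
  x=86, count=43, y=43

Final answer: 86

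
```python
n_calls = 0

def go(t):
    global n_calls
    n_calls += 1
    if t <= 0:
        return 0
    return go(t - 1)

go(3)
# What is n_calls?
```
Call trace:
go(t=3)
  go(t=2)
    go(t=1)
      go(t=0)
      -> return 0
    -> return 0
  -> return 0
-> return 0

n_calls is incremented once per call. go is entered once for each t = 3, 2, 1, 0 (the t <= 0 call returns without recursing), i.e. 3 + 1 calls.
n_calls = 4

Final answer: 4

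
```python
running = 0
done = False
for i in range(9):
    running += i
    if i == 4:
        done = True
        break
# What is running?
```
Trace:
  running=0
  running=0, done=False
  running=0, done=False, i=0
  running=1, done=False, i=1
  running=3, done=False, i=2
  running=6, done=False, i=3
  running=10, done=True, i=4

Final answer: 10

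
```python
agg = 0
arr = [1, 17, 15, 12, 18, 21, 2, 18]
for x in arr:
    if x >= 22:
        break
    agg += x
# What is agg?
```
Trace:
  agg=0
  agg=1, x=1
  agg=18, x=17
  agg=33, x=15
  agg=45, x=12
  agg=63, x=18
  agg=84, x=21
  agg=86, x=2
  agg=104, x=18

Final answer: 104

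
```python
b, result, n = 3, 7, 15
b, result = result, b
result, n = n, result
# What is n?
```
Trace:
  b=3, result=7, n=15
  b=7, result=3, n=15
  b=7, result=15, n=3

Final answer: 3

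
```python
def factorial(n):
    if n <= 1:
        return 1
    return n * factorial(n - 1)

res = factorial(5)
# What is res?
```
Call trace:
factorial(n=5)
  factorial(n=4)
    factorial(n=3)
      factorial(n=2)
        factorial(n=1)
        -> return 1
      -> return 2
    -> return 6
  -> return 24
-> return 120

Final answer: 120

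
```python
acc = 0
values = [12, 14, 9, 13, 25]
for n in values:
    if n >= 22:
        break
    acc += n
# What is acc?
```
Trace:
  acc=0
  acc=12, n=12
  acc=26, n=14
  acc=35, n=9
  acc=48, n=13
  acc=48, n=25

Final answer: 48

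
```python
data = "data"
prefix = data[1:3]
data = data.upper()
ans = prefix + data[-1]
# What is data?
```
Trace:
  data='data'
  data='data', prefix='at'
  data='DATA', prefix='at'
  data='DATA', prefix='at', ans='atA'

Final answer: 'DATA'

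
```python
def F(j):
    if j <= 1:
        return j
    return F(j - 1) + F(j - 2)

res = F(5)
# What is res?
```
Call trace (a repeated sub-call is expanded the first time; later identical calls just restate its return value):
F(j=5)
  F(j=4)
    F(j=3)
      F(j=2)
        F(j=1)
        -> return 1
        F(j=0)
        -> return 0
      -> return 1
      F(j=1)
      -> return 1
    -> return 2
    F(j=2) -> return 1  (same call as traced above)
  -> return 3
  F(j=3) -> return 2  (same call as traced above)
-> return 5

Final answer: 5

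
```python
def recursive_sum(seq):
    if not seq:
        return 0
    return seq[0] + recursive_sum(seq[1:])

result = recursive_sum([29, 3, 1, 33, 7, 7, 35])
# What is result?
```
Call trace:
recursive_sum(seq=[29, 3, 1, 33, 7, 7, 35])
  recursive_sum(seq=[3, 1, 33, 7, 7, 35])
    recursive_sum(seq=[1, 33, 7, 7, 35])
      recursive_sum(seq=[33, 7, 7, 35])
        recursive_sum(seq=[7, 7, 35])
          recursive_sum(seq=[7, 35])
            recursive_sum(seq=[35])
              recursive_sum(seq=[])
              -> return 0
            -> return 35
          -> return 42
        -> return 49
      -> return 82
    -> return 83
  -> return 86
-> return 115

Final answer: 115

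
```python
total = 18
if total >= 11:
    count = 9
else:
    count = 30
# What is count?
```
Trace:
  total=18
  total=18, count=9

Final answer: 9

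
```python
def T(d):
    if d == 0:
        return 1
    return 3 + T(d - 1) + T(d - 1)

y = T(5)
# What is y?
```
Call trace (a repeated sub-call is expanded the first time; later identical calls just restate its return value):
T(d=5)
  T(d=4)
    T(d=3)
      T(d=2)
        T(d=1)
          T(d=0)
          -> return 1
          T(d=0)
          -> return 1
        -> return 5
        T(d=1) -> return 5  (same call as traced above)
      -> return 13
      T(d=2) -> return 13  (same call as traced above)
    -> return 29
    T(d=3) -> return 29  (same call as traced above)
  -> return 61
  T(d=4) -> return 61  (same call as traced above)
-> return 125

Final answer: 125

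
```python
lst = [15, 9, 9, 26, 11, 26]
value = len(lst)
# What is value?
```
Trace:
  lst=[15, 9, 9, 26, 11, 26]
  lst=[15, 9, 9, 26, 11, 26], value=6

Final answer: 6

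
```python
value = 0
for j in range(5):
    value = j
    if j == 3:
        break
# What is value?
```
Trace:
  value=0
  value=0, j=0
  value=1, j=1
  value=2, j=2
  value=3, j=3

Final answer: 3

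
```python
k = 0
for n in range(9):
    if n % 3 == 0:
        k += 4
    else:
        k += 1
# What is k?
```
Trace:
  k=0
  k=4, n=0
  k=5, n=1
  k=6, n=2
  k=10, n=3
  k=11, n=4
  k=12, n=5
  k=16, n=6
  k=17, n=7
  k=18, n=8

Final answer: 18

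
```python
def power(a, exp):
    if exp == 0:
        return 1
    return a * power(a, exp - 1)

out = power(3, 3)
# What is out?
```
Call trace:
power(a=3, exp=3)
  power(a=3, exp=2)
    power(a=3, exp=1)
      power(a=3, exp=0)
      -> return 1
    -> return 3
  -> return 9
-> return 27

Final answer: 27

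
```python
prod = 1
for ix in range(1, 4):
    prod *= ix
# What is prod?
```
Trace:
  prod=1
  prod=1, ix=1
  prod=2, ix=2
  prod=6, ix=3

Final answer: 6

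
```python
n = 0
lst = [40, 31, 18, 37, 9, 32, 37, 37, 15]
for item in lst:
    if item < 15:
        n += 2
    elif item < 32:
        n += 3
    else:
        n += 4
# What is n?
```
Trace:
  n=0
  n=4, item=40
  n=7, item=31
  n=10, item=18
  n=14, item=37
  n=16, item=9
  n=20, item=32
  n=24, item=37
  n=28, item=37
  n=31, item=15

Final answer: 31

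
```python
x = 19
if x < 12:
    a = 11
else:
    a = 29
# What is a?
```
Trace:
  x=19
  x=19, a=29

Final answer: 29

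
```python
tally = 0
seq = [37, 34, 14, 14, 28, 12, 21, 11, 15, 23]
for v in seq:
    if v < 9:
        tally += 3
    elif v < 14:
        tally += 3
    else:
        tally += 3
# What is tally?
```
Trace:
  tally=0
  tally=3, v=37
  tally=6, v=34
  tally=9, v=14
  tally=12, v=14
  tally=15, v=28
  tally=18, v=12
  tally=21, v=21
  tally=24, v=11
  tally=27, v=15
  tally=30, v=23

Final answer: 30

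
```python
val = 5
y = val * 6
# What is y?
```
Trace:
  val=5
  val=5, y=30

Final answer: 30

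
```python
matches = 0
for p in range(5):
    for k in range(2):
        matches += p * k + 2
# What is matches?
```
Trace:
  matches=0
  matches=2, p=0, k=0
  matches=4, p=0, k=1
  matches=6, p=1, k=0
  matches=9, p=1, k=1
  matches=11, p=2, k=0
  matches=15, p=2, k=1
  matches=17, p=3, k=0
  matches=22, p=3, k=1
  matches=24, p=4, k=0
  matches=30, p=4, k=1

Final answer: 30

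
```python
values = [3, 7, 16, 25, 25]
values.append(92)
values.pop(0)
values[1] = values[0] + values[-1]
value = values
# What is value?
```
Trace:
  values=[3, 7, 16, 25, 25]
  values=[3, 7, 16, 25, 25, 92]
  values=[7, 16, 25, 25, 92]
  values=[7, 99, 25, 25, 92]
  values=[7, 99, 25, 25, 92], value=[7, 99, 25, 25, 92]

Final answer: [7, 99, 25, 25, 92]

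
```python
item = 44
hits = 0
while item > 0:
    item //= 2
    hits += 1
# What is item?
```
Trace:
  item=44
  item=44, hits=0
  item=22, hits=1
  item=11, hits=2
  item=5, hits=3
  item=2, hits=4
  item=1, hits=5
  item=0, hits=6

Final answer: 0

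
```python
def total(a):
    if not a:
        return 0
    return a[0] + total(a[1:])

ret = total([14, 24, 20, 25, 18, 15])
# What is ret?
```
Call trace:
total(a=[14, 24, 20, 25, 18, 15])
  total(a=[24, 20, 25, 18, 15])
    total(a=[20, 25, 18, 15])
      total(a=[25, 18, 15])
        total(a=[18, 15])
          total(a=[15])
            total(a=[])
            -> return 0
          -> return 15
        -> return 33
      -> return 58
    -> return 78
  -> return 102
-> return 116

Final answer: 116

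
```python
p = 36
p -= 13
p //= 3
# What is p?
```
Trace:
  p=36
  p=23
  p=7

Final answer: 7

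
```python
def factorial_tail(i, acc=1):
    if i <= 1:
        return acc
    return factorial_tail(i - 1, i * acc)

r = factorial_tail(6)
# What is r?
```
Call trace:
factorial_tail(i=6, acc=1)
  factorial_tail(i=5, acc=6)
    factorial_tail(i=4, acc=30)
      factorial_tail(i=3, acc=120)
        factorial_tail(i=2, acc=360)
          factorial_tail(i=1, acc=720)
          -> return 720
        -> return 720
      -> return 720
    -> return 720
  -> return 720
-> return 720

Final answer: 720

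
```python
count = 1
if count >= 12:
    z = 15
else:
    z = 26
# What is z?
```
Trace:
  count=1
  count=1, z=26

Final answer: 26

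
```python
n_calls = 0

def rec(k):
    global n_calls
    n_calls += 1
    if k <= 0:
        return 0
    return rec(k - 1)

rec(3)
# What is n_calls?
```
Call trace:
rec(k=3)
  rec(k=2)
    rec(k=1)
      rec(k=0)
      -> return 0
    -> return 0
  -> return 0
-> return 0

n_calls is incremented once per call. rec is entered once for each k = 3, 2, 1, 0 (the k <= 0 call returns without recursing), i.e. 3 + 1 calls.
n_calls = 4

Final answer: 4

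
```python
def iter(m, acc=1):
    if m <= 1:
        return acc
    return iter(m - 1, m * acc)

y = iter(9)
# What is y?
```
Call trace:
iter(m=9, acc=1)
  iter(m=8, acc=9)
    iter(m=7, acc=72)
      iter(m=6, acc=504)
        iter(m=5, acc=3024)
          iter(m=4, acc=15120)
            iter(m=3, acc=60480)
              iter(m=2, acc=181440)
                iter(m=1, acc=362880)
                -> return 362880
              -> return 362880
            -> return 362880
          -> return 362880
        -> return 362880
      -> return 362880
    -> return 362880
  -> return 362880
-> return 362880

Final answer: 362880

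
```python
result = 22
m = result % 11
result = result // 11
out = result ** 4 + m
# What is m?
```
Trace:
  result=22
  result=22, m=0
  result=2, m=0
  result=2, m=0, out=16

Final answer: 0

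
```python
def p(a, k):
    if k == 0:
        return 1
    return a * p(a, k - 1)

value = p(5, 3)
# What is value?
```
Call trace:
p(a=5, k=3)
  p(a=5, k=2)
    p(a=5, k=1)
      p(a=5, k=0)
      -> return 1
    -> return 5
  -> return 25
-> return 125

Final answer: 125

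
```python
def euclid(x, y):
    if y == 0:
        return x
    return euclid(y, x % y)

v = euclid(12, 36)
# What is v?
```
Call trace:
euclid(x=12, y=36)
  euclid(x=36, y=12)
    euclid(x=12, y=0)
    -> return 12
  -> return 12
-> return 12

Final answer: 12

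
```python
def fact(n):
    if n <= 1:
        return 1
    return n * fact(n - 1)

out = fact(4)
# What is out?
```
Call trace:
fact(n=4)
  fact(n=3)
    fact(n=2)
      fact(n=1)
      -> return 1
    -> return 2
  -> return 6
-> return 24

Final answer: 24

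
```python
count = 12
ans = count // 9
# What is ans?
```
Trace:
  count=12
  count=12, ans=1

Final answer: 1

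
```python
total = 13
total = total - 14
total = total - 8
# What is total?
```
Trace:
  total=13
  total=-1
  total=-9

Final answer: -9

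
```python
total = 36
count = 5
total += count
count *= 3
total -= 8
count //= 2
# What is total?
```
Trace:
  total=36
  total=36, count=5
  total=41, count=5
  total=41, count=15
  total=33, count=15
  total=33, count=7

Final answer: 33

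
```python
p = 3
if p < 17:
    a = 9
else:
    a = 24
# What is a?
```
Trace:
  p=3
  p=3, a=9

Final answer: 9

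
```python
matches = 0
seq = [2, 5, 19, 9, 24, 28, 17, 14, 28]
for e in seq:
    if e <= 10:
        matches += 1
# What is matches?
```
Trace:
  matches=0
  matches=1, e=2
  matches=2, e=5
  matches=2, e=19
  matches=3, e=9
  matches=3, e=24
  matches=3, e=28
  matches=3, e=17
  matches=3, e=14
  matches=3, e=28

Final answer: 3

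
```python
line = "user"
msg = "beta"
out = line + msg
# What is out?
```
Trace:
  line='user'
  line='user', msg='beta'
  line='user', msg='beta', out='userbeta'

Final answer: 'userbeta'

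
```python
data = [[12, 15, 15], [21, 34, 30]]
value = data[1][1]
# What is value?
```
Trace:
  data=[[12, 15, 15], [21, 34, 30]]
  data=[[12, 15, 15], [21, 34, 30]], value=34

Final answer: 34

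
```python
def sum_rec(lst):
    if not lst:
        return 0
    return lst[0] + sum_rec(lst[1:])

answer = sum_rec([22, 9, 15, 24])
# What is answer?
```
Call trace:
sum_rec(lst=[22, 9, 15, 24])
  sum_rec(lst=[9, 15, 24])
    sum_rec(lst=[15, 24])
      sum_rec(lst=[24])
        sum_rec(lst=[])
        -> return 0
      -> return 24
    -> return 39
  -> return 48
-> return 70

Final answer: 70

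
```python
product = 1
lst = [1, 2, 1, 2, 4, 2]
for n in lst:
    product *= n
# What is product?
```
Trace:
  product=1
  product=1, n=1
  product=2, n=2
  product=2, n=1
  product=4, n=2
  product=16, n=4
  product=32, n=2

Final answer: 32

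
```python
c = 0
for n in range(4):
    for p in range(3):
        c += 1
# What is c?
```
Trace:
  c=0
  c=1, n=0, p=0
  c=2, n=0, p=1
  c=3, n=0, p=2
  c=4, n=1, p=0
  c=5, n=1, p=1
  c=6, n=1, p=2
  c=7, n=2, p=0
  c=8, n=2, p=1
  c=9, n=2, p=2
  c=10, n=3, p=0
  c=11, n=3, p=1
  c=12, n=3, p=2

Final answer: 12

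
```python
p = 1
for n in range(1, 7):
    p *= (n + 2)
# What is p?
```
Trace:
  p=1
  p=3, n=1
  p=12, n=2
  p=60, n=3
  p=360, n=4
  p=2520, n=5
  p=20160, n=6

Final answer: 20160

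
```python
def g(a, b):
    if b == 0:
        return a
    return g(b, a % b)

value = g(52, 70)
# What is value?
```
Call trace:
g(a=52, b=70)
  g(a=70, b=52)
    g(a=52, b=18)
      g(a=18, b=16)
        g(a=16, b=2)
          g(a=2, b=0)
          -> return 2
        -> return 2
      -> return 2
    -> return 2
  -> return 2
-> return 2

Final answer: 2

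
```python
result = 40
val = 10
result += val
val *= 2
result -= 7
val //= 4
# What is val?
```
Trace:
  result=40
  result=40, val=10
  result=50, val=10
  result=50, val=20
  result=43, val=20
  result=43, val=5

Final answer: 5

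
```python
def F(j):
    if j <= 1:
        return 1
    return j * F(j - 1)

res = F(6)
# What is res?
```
Call trace:
F(j=6)
  F(j=5)
    F(j=4)
      F(j=3)
        F(j=2)
          F(j=1)
          -> return 1
        -> return 2
      -> return 6
    -> return 24
  -> return 120
-> return 720

Final answer: 720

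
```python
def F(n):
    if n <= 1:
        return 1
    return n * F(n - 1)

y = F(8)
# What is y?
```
Call trace:
F(n=8)
  F(n=7)
    F(n=6)
      F(n=5)
        F(n=4)
          F(n=3)
            F(n=2)
              F(n=1)
              -> return 1
            -> return 2
          -> return 6
        -> return 24
      -> return 120
    -> return 720
  -> return 5040
-> return 40320

Final answer: 40320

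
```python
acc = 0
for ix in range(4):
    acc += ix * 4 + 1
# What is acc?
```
Trace:
  acc=0
  acc=1, ix=0
  acc=6, ix=1
  acc=15, ix=2
  acc=28, ix=3

Final answer: 28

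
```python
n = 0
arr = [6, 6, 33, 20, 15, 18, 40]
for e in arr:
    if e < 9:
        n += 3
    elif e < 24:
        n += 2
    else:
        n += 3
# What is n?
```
Trace:
  n=0
  n=3, e=6
  n=6, e=6
  n=9, e=33
  n=11, e=20
  n=13, e=15
  n=15, e=18
  n=18, e=40

Final answer: 18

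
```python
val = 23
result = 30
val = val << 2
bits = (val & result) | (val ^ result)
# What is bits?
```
Trace:
  val=23
  val=23, result=30
  val=92, result=30
  val=92, result=30, bits=94

Final answer: 94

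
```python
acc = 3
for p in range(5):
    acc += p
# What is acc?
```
Trace:
  acc=3
  acc=3, p=0
  acc=4, p=1
  acc=6, p=2
  acc=9, p=3
  acc=13, p=4

Final answer: 13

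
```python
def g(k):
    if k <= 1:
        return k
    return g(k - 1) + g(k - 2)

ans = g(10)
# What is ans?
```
Call trace (a repeated sub-call is expanded the first time; later identical calls just restate its return value):
g(k=10)
  g(k=9)
    g(k=8)
      g(k=7)
        g(k=6)
          g(k=5)
            g(k=4)
              g(k=3)
                g(k=2)
                  g(k=1)
                  -> return 1
                  g(k=0)
                  -> return 0
                -> return 1
                g(k=1)
                -> return 1
              -> return 2
              g(k=2) -> return 1  (same call as traced above)
            -> return 3
            g(k=3) -> return 2  (same call as traced above)
          -> return 5
          g(k=4) -> return 3  (same call as traced above)
        -> return 8
        g(k=5) -> return 5  (same call as traced above)
      -> return 13
      g(k=6) -> return 8  (same call as traced above)
    -> return 21
    g(k=7) -> return 13  (same call as traced above)
  -> return 34
  g(k=8) -> return 21  (same call as traced above)
-> return 55

Final answer: 55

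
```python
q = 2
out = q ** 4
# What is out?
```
Trace:
  q=2
  q=2, out=16

Final answer: 16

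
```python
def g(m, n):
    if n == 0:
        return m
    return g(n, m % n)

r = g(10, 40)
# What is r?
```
Call trace:
g(m=10, n=40)
  g(m=40, n=10)
    g(m=10, n=0)
    -> return 10
  -> return 10
-> return 10

Final answer: 10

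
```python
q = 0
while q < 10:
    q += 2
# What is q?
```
Trace:
  q=0
  q=2
  q=4
  q=6
  q=8
  q=10

Final answer: 10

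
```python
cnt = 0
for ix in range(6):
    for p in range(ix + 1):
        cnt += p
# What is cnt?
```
Trace:
  cnt=0
  cnt=0, ix=0, p=0
  cnt=0, ix=1, p=0
  cnt=1, ix=1, p=1
  cnt=1, ix=2, p=0
  cnt=2, ix=2, p=1
  cnt=4, ix=2, p=2
  cnt=4, ix=3, p=0
  cnt=5, ix=3, p=1
  cnt=7, ix=3, p=2
  cnt=10, ix=3, p=3
  cnt=10, ix=4, p=0
  cnt=11, ix=4, p=1
  cnt=13, ix=4, p=2
  cnt=16, ix=4, p=3
  cnt=20, ix=4, p=4
  cnt=20, ix=5, p=0
  cnt=21, ix=5, p=1
  cnt=23, ix=5, p=2
  cnt=26, ix=5, p=3
  cnt=30, ix=5, p=4
  cnt=35, ix=5, p=5

Final answer: 35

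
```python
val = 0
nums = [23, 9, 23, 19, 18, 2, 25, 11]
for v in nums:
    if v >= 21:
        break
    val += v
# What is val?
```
Trace:
  val=0
  val=0, v=23

Final answer: 0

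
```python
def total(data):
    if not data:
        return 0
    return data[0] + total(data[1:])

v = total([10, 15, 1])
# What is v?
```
Call trace:
total(data=[10, 15, 1])
  total(data=[15, 1])
    total(data=[1])
      total(data=[])
      -> return 0
    -> return 1
  -> return 16
-> return 26

Final answer: 26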